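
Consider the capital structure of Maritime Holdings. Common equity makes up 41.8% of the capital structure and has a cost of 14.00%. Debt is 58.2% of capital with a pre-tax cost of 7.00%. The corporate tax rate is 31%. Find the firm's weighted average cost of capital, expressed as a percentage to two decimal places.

After-tax cost of debt = 7% × (1 − 31%) = 4.8300%.
WACC = 0.418 × 14.0000% + 0.582 × 4.8300% = 8.6631%.

8.66%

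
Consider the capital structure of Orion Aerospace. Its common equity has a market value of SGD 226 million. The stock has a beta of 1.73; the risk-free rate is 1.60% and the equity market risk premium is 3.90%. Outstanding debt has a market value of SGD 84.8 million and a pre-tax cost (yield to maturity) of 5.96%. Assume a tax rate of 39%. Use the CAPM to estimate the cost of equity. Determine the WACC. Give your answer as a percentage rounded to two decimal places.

Cost of equity via CAPM: Re = 1.6% + 1.73 × 3.9% = 8.3470%.
Total capital V = 226 + 84.8 = 310.8.
Equity: weight = 226/310.8 = 0.7272; cost = 8.347%.
Debt: weight = 84.8/310.8 = 0.2728; after-tax cost = 5.96% × (1 − 39%) = 3.6356%.
WACC = 0.7272 × 8.3470% + 0.2728 × 3.6356% = 7.0615%.

7.06%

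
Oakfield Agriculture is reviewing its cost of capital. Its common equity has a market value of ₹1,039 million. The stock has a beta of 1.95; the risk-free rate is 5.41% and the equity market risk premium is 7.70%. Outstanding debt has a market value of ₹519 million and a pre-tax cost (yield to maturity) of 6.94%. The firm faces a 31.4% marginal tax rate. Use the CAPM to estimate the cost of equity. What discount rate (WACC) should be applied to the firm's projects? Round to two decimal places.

15.21%

Cost of equity via CAPM: Re = 5.41% + 1.95 × 7.7% = 20.4250%.
Total capital V = 1039 + 519 = 1558.
Equity: weight = 1039/1558 = 0.6669; cost = 20.425%.
Debt: weight = 519/1558 = 0.3331; after-tax cost = 6.94% × (1 − 31.4%) = 4.7608%.
WACC = 0.6669 × 20.4250% + 0.3331 × 4.7608% = 15.2070%.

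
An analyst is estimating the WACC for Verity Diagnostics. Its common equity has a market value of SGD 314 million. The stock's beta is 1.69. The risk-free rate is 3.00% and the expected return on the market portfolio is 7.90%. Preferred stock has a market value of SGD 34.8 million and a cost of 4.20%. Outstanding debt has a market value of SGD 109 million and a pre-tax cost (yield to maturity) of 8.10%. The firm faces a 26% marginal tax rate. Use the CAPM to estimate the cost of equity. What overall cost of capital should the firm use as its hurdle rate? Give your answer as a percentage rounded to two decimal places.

9.48%

Market risk premium = 7.9% − 3.0% = 4.9%.
Cost of equity via CAPM: Re = 3.0% + 1.69 × 4.9% = 11.2810%.
Total capital V = 314 + 34.8 + 109 = 457.8.
Equity: weight = 314/457.8 = 0.6859; cost = 11.281%.
Preferred: weight = 34.8/457.8 = 0.0760; cost = 4.2%.
Debt: weight = 109/457.8 = 0.2381; after-tax cost = 8.1% × (1 − 26%) = 5.9940%.
WACC = 0.6859 × 11.2810% + 0.0760 × 4.2000% + 0.2381 × 5.9940% = 9.4839%.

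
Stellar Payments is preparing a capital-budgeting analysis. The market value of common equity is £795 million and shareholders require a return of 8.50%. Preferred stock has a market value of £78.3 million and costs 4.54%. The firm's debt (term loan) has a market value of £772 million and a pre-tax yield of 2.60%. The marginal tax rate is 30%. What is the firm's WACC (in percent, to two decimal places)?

Total capital V = 795 + 78.3 + 772 = 1645.3.
Equity: weight = 795/1645.3 = 0.4832; cost = 8.5%.
Preferred: weight = 78.3/1645.3 = 0.0476; cost = 4.54%.
Term loan: weight = 772/1645.3 = 0.4692; after-tax cost = 2.6% × (1 − 30%) = 1.8200%.
WACC = 0.4832 × 8.5000% + 0.0476 × 4.5400% + 0.4692 × 1.8200% = 5.1772%.

5.18%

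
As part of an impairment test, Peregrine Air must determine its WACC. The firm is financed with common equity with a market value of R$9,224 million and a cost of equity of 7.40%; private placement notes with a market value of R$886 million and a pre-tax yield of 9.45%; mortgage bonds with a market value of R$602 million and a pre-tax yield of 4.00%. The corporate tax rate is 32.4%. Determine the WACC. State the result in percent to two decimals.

Total capital V = 9224 + 886 + 602 = 10712.
Equity: weight = 9224/10712 = 0.8611; cost = 7.4%.
Private placement notes: weight = 886/10712 = 0.0827; after-tax cost = 9.45% × (1 − 32.4%) = 6.3882%.
Mortgage bonds: weight = 602/10712 = 0.0562; after-tax cost = 4% × (1 − 32.4%) = 2.7040%.
WACC = 0.8611 × 7.4000% + 0.0827 × 6.3882% + 0.0562 × 2.7040% = 7.0524%.

7.05%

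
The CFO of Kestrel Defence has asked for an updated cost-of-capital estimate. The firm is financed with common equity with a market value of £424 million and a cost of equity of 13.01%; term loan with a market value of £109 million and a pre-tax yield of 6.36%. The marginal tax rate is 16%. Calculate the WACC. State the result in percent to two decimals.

Total capital V = 424 + 109 = 533.
Equity: weight = 424/533 = 0.7955; cost = 13.01%.
Term loan: weight = 109/533 = 0.2045; after-tax cost = 6.36% × (1 − 16%) = 5.3424%.
WACC = 0.7955 × 13.0100% + 0.2045 × 5.3424% = 11.4420%.

11.44%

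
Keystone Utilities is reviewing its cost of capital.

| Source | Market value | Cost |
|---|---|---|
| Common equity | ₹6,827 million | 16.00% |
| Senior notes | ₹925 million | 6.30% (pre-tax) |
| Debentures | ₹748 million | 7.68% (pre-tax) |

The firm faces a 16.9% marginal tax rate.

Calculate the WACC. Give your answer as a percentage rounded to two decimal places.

Total capital V = 6827 + 925 + 748 = 8500.
Equity: weight = 6827/8500 = 0.8032; cost = 16%.
Senior notes: weight = 925/8500 = 0.1088; after-tax cost = 6.3% × (1 − 16.9%) = 5.2353%.
Debentures: weight = 748/8500 = 0.0880; after-tax cost = 7.68% × (1 − 16.9%) = 6.3821%.
WACC = 0.8032 × 16.0000% + 0.1088 × 5.2353% + 0.0880 × 6.3821% = 13.9822%.

13.98%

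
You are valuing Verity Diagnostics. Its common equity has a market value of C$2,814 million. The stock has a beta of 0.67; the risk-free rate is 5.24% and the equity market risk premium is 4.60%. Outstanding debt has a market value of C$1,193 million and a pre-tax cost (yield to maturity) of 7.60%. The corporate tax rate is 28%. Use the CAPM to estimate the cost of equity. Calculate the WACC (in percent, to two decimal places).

7.47%

Cost of equity via CAPM: Re = 5.24% + 0.67 × 4.6% = 8.3220%.
Total capital V = 2814 + 1193 = 4007.
Equity: weight = 2814/4007 = 0.7023; cost = 8.322%.
Debt: weight = 1193/4007 = 0.2977; after-tax cost = 7.6% × (1 − 28%) = 5.4720%.
WACC = 0.7023 × 8.3220% + 0.2977 × 5.4720% = 7.4735%.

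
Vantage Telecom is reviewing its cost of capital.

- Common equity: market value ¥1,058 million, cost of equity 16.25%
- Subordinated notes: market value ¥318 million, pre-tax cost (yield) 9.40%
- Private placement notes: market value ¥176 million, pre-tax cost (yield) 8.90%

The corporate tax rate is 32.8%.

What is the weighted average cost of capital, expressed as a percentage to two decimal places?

Total capital V = 1058 + 318 + 176 = 1552.
Equity: weight = 1058/1552 = 0.6817; cost = 16.25%.
Subordinated notes: weight = 318/1552 = 0.2049; after-tax cost = 9.4% × (1 − 32.8%) = 6.3168%.
Private placement notes: weight = 176/1552 = 0.1134; after-tax cost = 8.9% × (1 − 32.8%) = 5.9808%.
WACC = 0.6817 × 16.2500% + 0.2049 × 6.3168% + 0.1134 × 5.9808% = 13.0502%.

13.05%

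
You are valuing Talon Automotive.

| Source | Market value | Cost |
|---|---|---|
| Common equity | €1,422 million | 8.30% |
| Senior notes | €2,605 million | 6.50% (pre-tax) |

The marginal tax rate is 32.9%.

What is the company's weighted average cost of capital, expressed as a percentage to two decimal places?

5.75%

Total capital V = 1422 + 2605 = 4027.
Equity: weight = 1422/4027 = 0.3531; cost = 8.3%.
Senior notes: weight = 2605/4027 = 0.6469; after-tax cost = 6.5% × (1 − 32.9%) = 4.3615%.
WACC = 0.3531 × 8.3000% + 0.6469 × 4.3615% = 5.7522%.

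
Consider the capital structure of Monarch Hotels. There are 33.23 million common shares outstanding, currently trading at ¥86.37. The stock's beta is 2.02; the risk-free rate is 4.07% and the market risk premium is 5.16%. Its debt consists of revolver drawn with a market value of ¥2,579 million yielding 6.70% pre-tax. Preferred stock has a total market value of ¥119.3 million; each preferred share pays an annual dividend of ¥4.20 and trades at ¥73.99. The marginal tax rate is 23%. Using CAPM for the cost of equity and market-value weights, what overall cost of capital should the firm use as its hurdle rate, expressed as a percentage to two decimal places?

Cost of equity via CAPM: Re = 4.07% + 2.02 × 5.16% = 14.4932%.
Cost of preferred: Rp = 4.2 / 73.99 = 5.6764%.
Market value of equity E = 86.37 × 33.23m = 2870.0751m.
Total capital V = 2870.0751 + 119.3 + 2579 = 5568.3751.
Equity: weight = 2870.0751/5568.3751 = 0.5154; cost = 14.4932%.
Preferred: weight = 119.3/5568.3751 = 0.0214; cost = 5.6764%.
Revolver drawn: weight = 2579/5568.3751 = 0.4632; after-tax cost = 6.7% × (1 − 23%) = 5.1590%.
WACC = 0.5154 × 14.4932% + 0.0214 × 5.6764% + 0.4632 × 5.1590% = 9.9812%.

9.98%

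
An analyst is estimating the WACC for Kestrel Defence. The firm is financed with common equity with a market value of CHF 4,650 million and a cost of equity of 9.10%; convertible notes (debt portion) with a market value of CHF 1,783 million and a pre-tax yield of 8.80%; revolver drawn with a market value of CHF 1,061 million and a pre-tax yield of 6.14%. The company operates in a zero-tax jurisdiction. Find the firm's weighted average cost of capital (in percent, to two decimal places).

8.61%

Total capital V = 4650 + 1783 + 1061 = 7494.
Equity: weight = 4650/7494 = 0.6205; cost = 9.1%.
Convertible notes (debt portion): weight = 1783/7494 = 0.2379; after-tax cost = 8.8% × (1 − 0%) = 8.8000%.
Revolver drawn: weight = 1061/7494 = 0.1416; after-tax cost = 6.14% × (1 − 0%) = 6.1400%.
WACC = 0.6205 × 9.1000% + 0.2379 × 8.8000% + 0.1416 × 6.1400% = 8.6095%.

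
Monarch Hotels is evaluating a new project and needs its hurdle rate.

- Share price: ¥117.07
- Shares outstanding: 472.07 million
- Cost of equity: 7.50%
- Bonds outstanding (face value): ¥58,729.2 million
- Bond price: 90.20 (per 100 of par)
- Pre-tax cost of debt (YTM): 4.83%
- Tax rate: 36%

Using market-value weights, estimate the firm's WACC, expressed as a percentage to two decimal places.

5.34%

Market value of equity E = 117.07 × 472.07m = 55265.2349m. Market value of debt D = 58729.2m × 90.2/100 = 52973.7384m.
Total capital V = 55265.2349 + 52973.7384 = 108238.9733.
Equity: weight = 55265.2349/108238.9733 = 0.5106; cost = 7.5%.
Bonds outstanding: weight = 52973.7384/108238.9733 = 0.4894; after-tax cost = 4.83% × (1 − 36%) = 3.0912%.
WACC = 0.5106 × 7.5000% + 0.4894 × 3.0912% = 5.3423%.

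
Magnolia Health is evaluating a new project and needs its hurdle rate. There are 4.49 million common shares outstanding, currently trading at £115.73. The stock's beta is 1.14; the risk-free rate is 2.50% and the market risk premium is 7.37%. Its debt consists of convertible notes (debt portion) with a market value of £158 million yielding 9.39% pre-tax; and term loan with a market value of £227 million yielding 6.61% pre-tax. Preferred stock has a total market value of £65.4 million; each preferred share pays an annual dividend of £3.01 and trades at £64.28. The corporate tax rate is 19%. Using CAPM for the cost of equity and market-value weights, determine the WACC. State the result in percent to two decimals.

Cost of equity via CAPM: Re = 2.5% + 1.14 × 7.37% = 10.9018%.
Cost of preferred: Rp = 3.01 / 64.28 = 4.6826%.
Market value of equity E = 115.73 × 4.49m = 519.6277m.
Total capital V = 519.6277 + 65.4 + 158 + 227 = 970.0277.
Equity: weight = 519.6277/970.0277 = 0.5357; cost = 10.9018%.
Preferred: weight = 65.4/970.0277 = 0.0674; cost = 4.6826%.
Convertible notes (debt portion): weight = 158/970.0277 = 0.1629; after-tax cost = 9.39% × (1 − 19%) = 7.6059%.
Term loan: weight = 227/970.0277 = 0.2340; after-tax cost = 6.61% × (1 − 19%) = 5.3541%.
WACC = 0.5357 × 10.9018% + 0.0674 × 4.6826% + 0.1629 × 7.6059% + 0.2340 × 5.3541% = 8.6474%.

8.65%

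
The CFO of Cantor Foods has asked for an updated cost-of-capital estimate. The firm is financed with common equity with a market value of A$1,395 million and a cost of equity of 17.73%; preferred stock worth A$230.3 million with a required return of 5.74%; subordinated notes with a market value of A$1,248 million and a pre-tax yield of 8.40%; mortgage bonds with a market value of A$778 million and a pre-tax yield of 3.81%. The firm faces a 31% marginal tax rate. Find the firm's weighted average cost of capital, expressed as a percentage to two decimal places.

9.68%

Total capital V = 1395 + 230.3 + 1248 + 778 = 3651.3.
Equity: weight = 1395/3651.3 = 0.3821; cost = 17.73%.
Preferred: weight = 230.3/3651.3 = 0.0631; cost = 5.74%.
Subordinated notes: weight = 1248/3651.3 = 0.3418; after-tax cost = 8.4% × (1 − 31%) = 5.7960%.
Mortgage bonds: weight = 778/3651.3 = 0.2131; after-tax cost = 3.81% × (1 − 31%) = 2.6289%.
WACC = 0.3821 × 17.7300% + 0.0631 × 5.7400% + 0.3418 × 5.7960% + 0.2131 × 2.6289% = 9.6771%.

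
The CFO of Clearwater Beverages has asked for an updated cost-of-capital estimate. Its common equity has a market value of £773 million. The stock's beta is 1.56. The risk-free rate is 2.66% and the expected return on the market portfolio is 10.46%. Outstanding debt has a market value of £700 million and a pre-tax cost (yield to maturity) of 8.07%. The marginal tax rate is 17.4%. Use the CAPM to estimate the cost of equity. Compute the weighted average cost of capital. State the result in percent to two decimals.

Market risk premium = 10.46% − 2.66% = 7.8%.
Cost of equity via CAPM: Re = 2.66% + 1.56 × 7.8% = 14.8280%.
Total capital V = 773 + 700 = 1473.
Equity: weight = 773/1473 = 0.5248; cost = 14.828%.
Debt: weight = 700/1473 = 0.4752; after-tax cost = 8.07% × (1 − 17.4%) = 6.6658%.
WACC = 0.5248 × 14.8280% + 0.4752 × 6.6658% = 10.9492%.

10.95%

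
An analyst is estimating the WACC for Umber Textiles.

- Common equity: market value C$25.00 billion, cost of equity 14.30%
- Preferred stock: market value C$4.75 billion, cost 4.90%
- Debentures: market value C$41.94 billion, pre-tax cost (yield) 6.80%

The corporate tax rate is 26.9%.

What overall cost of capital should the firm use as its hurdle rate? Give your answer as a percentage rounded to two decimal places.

8.22%

Total capital V = 25 + 4.75 + 41.94 = 71.69.
Equity: weight = 25/71.69 = 0.3487; cost = 14.3%.
Preferred: weight = 4.75/71.69 = 0.0663; cost = 4.9%.
Debentures: weight = 41.94/71.69 = 0.5850; after-tax cost = 6.8% × (1 − 26.9%) = 4.9708%.
WACC = 0.3487 × 14.3000% + 0.0663 × 4.9000% + 0.5850 × 4.9708% = 8.2194%.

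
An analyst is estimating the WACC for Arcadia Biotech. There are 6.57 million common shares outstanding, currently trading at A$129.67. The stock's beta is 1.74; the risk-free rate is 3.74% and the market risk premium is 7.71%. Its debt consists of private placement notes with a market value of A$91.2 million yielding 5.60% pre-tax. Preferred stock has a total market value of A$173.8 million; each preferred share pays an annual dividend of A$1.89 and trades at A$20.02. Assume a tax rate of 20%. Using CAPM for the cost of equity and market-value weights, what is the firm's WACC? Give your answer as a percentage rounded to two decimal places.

Cost of equity via CAPM: Re = 3.74% + 1.74 × 7.71% = 17.1554%.
Cost of preferred: Rp = 1.89 / 20.02 = 9.4406%.
Market value of equity E = 129.67 × 6.57m = 851.9319m.
Total capital V = 851.9319 + 173.8 + 91.2 = 1116.9319.
Equity: weight = 851.9319/1116.9319 = 0.7627; cost = 17.1554%.
Preferred: weight = 173.8/1116.9319 = 0.1556; cost = 9.4406%.
Private placement notes: weight = 91.2/1116.9319 = 0.0817; after-tax cost = 5.6% × (1 − 20%) = 4.4800%.
WACC = 0.7627 × 17.1554% + 0.1556 × 9.4406% + 0.0817 × 4.4800% = 14.9200%.

14.92%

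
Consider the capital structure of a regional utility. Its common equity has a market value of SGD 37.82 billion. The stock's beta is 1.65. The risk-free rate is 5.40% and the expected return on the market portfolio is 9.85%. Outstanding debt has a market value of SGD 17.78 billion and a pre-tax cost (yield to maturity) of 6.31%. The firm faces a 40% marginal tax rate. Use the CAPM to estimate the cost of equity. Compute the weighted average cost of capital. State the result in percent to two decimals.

9.88%

Market risk premium = 9.85% − 5.4% = 4.45%.
Cost of equity via CAPM: Re = 5.4% + 1.65 × 4.45% = 12.7425%.
Total capital V = 37.82 + 17.78 = 55.6.
Equity: weight = 37.82/55.6 = 0.6802; cost = 12.7425%.
Debt: weight = 17.78/55.6 = 0.3198; after-tax cost = 6.31% × (1 − 40%) = 3.7860%.
WACC = 0.6802 × 12.7425% + 0.3198 × 3.7860% = 9.8784%.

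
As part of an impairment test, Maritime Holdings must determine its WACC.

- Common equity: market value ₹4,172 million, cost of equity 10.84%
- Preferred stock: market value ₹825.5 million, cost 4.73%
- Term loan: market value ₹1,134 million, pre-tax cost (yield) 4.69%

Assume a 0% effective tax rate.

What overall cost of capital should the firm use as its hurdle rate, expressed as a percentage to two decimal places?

Total capital V = 4172 + 825.5 + 1134 = 6131.5.
Equity: weight = 4172/6131.5 = 0.6804; cost = 10.84%.
Preferred: weight = 825.5/6131.5 = 0.1346; cost = 4.73%.
Term loan: weight = 1134/6131.5 = 0.1849; after-tax cost = 4.69% × (1 − 0%) = 4.6900%.
WACC = 0.6804 × 10.8400% + 0.1346 × 4.7300% + 0.1849 × 4.6900% = 8.8800%.

8.88%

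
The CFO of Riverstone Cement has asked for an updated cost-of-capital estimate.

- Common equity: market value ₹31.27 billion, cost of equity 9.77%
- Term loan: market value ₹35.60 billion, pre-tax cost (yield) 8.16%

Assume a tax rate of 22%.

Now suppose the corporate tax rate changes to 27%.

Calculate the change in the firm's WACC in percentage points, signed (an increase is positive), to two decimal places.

-0.22 pp

Current WACC:
Total capital V = 31.27 + 35.6 = 66.87.
Equity: weight = 31.27/66.87 = 0.4676; cost = 9.77%.
Term loan: weight = 35.6/66.87 = 0.5324; after-tax cost = 8.16% × (1 − 22%) = 6.3648%.
WACC = 0.4676 × 9.7700% + 0.5324 × 6.3648% = 7.9572%.
After the change:
Total capital V = 31.27 + 35.6 = 66.87.
Equity: weight = 31.27/66.87 = 0.4676; cost = 9.77%.
Term loan: weight = 35.6/66.87 = 0.5324; after-tax cost = 8.16% × (1 − 27%) = 5.9568%.
WACC = 0.4676 × 9.7700% + 0.5324 × 5.9568% = 7.7399%.
Change in WACC = 7.7399% − 7.9572% = -0.2172 pp.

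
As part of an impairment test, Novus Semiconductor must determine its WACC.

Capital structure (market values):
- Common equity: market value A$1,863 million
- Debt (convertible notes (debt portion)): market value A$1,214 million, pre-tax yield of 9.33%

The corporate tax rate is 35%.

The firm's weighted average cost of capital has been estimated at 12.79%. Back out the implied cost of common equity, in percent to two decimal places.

17.17%

Total capital V = 1863 + 1214 = 3077.
Equity weight = 1863/3077 = 0.6055.
Convertible notes (debt portion) weight = 1214/3077 = 0.3945.
Debt contribution = 0.3945 × 9.33% × (1 − 35%) = 2.3927%.
Required equity contribution = 12.79% − 2.3927% = 10.3973%.
Re = 10.3973% / 0.6055 = 17.1726%.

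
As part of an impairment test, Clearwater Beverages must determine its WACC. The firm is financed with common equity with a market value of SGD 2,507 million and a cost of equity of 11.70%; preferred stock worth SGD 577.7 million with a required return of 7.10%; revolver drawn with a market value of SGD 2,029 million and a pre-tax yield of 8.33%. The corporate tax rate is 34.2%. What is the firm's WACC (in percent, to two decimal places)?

Total capital V = 2507 + 577.7 + 2029 = 5113.7.
Equity: weight = 2507/5113.7 = 0.4903; cost = 11.7%.
Preferred: weight = 577.7/5113.7 = 0.1130; cost = 7.1%.
Revolver drawn: weight = 2029/5113.7 = 0.3968; after-tax cost = 8.33% × (1 − 34.2%) = 5.4811%.
WACC = 0.4903 × 11.7000% + 0.1130 × 7.1000% + 0.3968 × 5.4811% = 8.7128%.

8.71%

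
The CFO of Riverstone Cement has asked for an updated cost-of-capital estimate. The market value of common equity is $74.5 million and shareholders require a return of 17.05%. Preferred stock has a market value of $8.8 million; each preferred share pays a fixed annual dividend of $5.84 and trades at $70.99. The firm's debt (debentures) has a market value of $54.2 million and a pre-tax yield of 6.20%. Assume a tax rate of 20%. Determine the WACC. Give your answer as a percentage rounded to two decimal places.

11.72%

Cost of preferred: Rp = 5.84 / 70.99 = 8.2265%.
Total capital V = 74.5 + 8.8 + 54.2 = 137.5.
Equity: weight = 74.5/137.5 = 0.5418; cost = 17.05%.
Preferred: weight = 8.8/137.5 = 0.0640; cost = 8.2265%.
Debentures: weight = 54.2/137.5 = 0.3942; after-tax cost = 6.2% × (1 − 20%) = 4.9600%.
WACC = 0.5418 × 17.0500% + 0.0640 × 8.2265% + 0.3942 × 4.9600% = 11.7196%.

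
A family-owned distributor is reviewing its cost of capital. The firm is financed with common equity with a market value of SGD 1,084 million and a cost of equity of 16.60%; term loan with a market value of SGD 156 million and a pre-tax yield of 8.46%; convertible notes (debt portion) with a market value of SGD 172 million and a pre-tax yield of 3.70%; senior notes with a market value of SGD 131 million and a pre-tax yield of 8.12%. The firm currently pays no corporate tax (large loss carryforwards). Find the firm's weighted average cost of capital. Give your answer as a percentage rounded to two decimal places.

Total capital V = 1084 + 156 + 172 + 131 = 1543.
Equity: weight = 1084/1543 = 0.7025; cost = 16.6%.
Term loan: weight = 156/1543 = 0.1011; after-tax cost = 8.46% × (1 − 0%) = 8.4600%.
Convertible notes (debt portion): weight = 172/1543 = 0.1115; after-tax cost = 3.7% × (1 − 0%) = 3.7000%.
Senior notes: weight = 131/1543 = 0.0849; after-tax cost = 8.12% × (1 − 0%) = 8.1200%.
WACC = 0.7025 × 16.6000% + 0.1011 × 8.4600% + 0.1115 × 3.7000% + 0.0849 × 8.1200% = 13.6191%.

13.62%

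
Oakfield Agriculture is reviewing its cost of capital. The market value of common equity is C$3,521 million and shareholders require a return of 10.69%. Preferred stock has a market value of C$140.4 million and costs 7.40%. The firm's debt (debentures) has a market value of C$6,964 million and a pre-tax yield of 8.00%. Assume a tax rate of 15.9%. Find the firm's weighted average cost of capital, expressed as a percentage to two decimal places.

8.05%

Total capital V = 3521 + 140.4 + 6964 = 10625.4.
Equity: weight = 3521/10625.4 = 0.3314; cost = 10.69%.
Preferred: weight = 140.4/10625.4 = 0.0132; cost = 7.4%.
Debentures: weight = 6964/10625.4 = 0.6554; after-tax cost = 8% × (1 − 15.9%) = 6.7280%.
WACC = 0.3314 × 10.6900% + 0.0132 × 7.4000% + 0.6554 × 6.7280% = 8.0498%.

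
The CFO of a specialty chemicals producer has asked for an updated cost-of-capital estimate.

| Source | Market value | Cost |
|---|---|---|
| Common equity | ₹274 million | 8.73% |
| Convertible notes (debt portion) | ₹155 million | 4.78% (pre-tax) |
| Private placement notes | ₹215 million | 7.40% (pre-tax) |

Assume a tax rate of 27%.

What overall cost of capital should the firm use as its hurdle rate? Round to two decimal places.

6.36%

Total capital V = 274 + 155 + 215 = 644.
Equity: weight = 274/644 = 0.4255; cost = 8.73%.
Convertible notes (debt portion): weight = 155/644 = 0.2407; after-tax cost = 4.78% × (1 − 27%) = 3.4894%.
Private placement notes: weight = 215/644 = 0.3339; after-tax cost = 7.4% × (1 − 27%) = 5.4020%.
WACC = 0.4255 × 8.7300% + 0.2407 × 3.4894% + 0.3339 × 5.4020% = 6.3576%.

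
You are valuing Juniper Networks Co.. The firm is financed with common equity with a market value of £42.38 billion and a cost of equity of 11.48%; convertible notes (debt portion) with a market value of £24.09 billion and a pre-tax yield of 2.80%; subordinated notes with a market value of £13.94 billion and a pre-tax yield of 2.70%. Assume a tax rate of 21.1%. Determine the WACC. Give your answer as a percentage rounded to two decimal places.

Total capital V = 42.38 + 24.09 + 13.94 = 80.41.
Equity: weight = 42.38/80.41 = 0.5270; cost = 11.48%.
Convertible notes (debt portion): weight = 24.09/80.41 = 0.2996; after-tax cost = 2.8% × (1 − 21.1%) = 2.2092%.
Subordinated notes: weight = 13.94/80.41 = 0.1734; after-tax cost = 2.7% × (1 − 21.1%) = 2.1303%.
WACC = 0.5270 × 11.4800% + 0.2996 × 2.2092% + 0.1734 × 2.1303% = 7.0817%.

7.08%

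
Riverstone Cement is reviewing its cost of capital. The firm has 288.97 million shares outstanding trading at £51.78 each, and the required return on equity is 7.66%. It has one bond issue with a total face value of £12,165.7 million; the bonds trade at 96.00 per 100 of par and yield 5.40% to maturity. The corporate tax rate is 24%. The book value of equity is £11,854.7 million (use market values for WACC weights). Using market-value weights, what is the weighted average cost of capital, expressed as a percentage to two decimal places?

6.10%

Market value of equity E = 51.78 × 288.97m = 14962.8666m. Market value of debt D = 12165.7m × 96.0/100 = 11679.072m.
Total capital V = 14962.8666 + 11679.072 = 26641.9386.
Equity: weight = 14962.8666/26641.9386 = 0.5616; cost = 7.66%.
Bonds outstanding: weight = 11679.072/26641.9386 = 0.4384; after-tax cost = 5.4% × (1 − 24%) = 4.1040%.
WACC = 0.5616 × 7.6600% + 0.4384 × 4.1040% = 6.1012%.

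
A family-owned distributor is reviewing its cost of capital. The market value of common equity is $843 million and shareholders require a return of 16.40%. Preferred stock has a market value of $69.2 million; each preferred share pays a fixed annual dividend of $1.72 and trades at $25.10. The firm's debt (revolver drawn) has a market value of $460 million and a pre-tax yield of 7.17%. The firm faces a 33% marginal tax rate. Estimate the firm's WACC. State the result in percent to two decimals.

Cost of preferred: Rp = 1.72 / 25.1 = 6.8526%.
Total capital V = 843 + 69.2 + 460 = 1372.2.
Equity: weight = 843/1372.2 = 0.6143; cost = 16.4%.
Preferred: weight = 69.2/1372.2 = 0.0504; cost = 6.8526%.
Revolver drawn: weight = 460/1372.2 = 0.3352; after-tax cost = 7.17% × (1 − 33%) = 4.8039%.
WACC = 0.6143 × 16.4000% + 0.0504 × 6.8526% + 0.3352 × 4.8039% = 12.0312%.

12.03%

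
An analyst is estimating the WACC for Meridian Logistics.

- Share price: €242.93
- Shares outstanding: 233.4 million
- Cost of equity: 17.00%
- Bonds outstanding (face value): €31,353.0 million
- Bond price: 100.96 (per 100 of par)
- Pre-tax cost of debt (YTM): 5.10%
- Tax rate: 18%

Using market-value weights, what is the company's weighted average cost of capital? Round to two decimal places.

12.41%

Market value of equity E = 242.93 × 233.4m = 56699.862m. Market value of debt D = 31353m × 100.96/100 = 31653.9888m.
Total capital V = 56699.862 + 31653.9888 = 88353.8508.
Equity: weight = 56699.862/88353.8508 = 0.6417; cost = 17%.
Bonds outstanding: weight = 31653.9888/88353.8508 = 0.3583; after-tax cost = 5.1% × (1 − 18%) = 4.1820%.
WACC = 0.6417 × 17.0000% + 0.3583 × 4.1820% = 12.4078%.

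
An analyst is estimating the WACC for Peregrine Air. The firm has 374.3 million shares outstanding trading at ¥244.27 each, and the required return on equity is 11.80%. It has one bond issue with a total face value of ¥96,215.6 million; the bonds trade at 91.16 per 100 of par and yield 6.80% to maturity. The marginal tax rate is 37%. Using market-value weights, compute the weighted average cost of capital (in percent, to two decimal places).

Market value of equity E = 244.27 × 374.3m = 91430.261m. Market value of debt D = 96215.6m × 91.16/100 = 87710.14096m.
Total capital V = 91430.261 + 87710.14096 = 179140.40196.
Equity: weight = 91430.261/179140.40196 = 0.5104; cost = 11.8%.
Bonds outstanding: weight = 87710.14096/179140.40196 = 0.4896; after-tax cost = 6.8% × (1 − 37%) = 4.2840%.
WACC = 0.5104 × 11.8000% + 0.4896 × 4.2840% = 8.1200%.

8.12%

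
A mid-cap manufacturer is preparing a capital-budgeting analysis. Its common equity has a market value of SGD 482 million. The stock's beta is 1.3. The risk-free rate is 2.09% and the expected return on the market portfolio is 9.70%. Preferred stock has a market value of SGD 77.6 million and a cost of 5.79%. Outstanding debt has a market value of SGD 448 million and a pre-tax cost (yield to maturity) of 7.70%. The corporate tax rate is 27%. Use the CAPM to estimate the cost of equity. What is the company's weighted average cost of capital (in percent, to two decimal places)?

8.68%

Market risk premium = 9.7% − 2.09% = 7.61%.
Cost of equity via CAPM: Re = 2.09% + 1.3 × 7.61% = 11.9830%.
Total capital V = 482 + 77.6 + 448 = 1007.6.
Equity: weight = 482/1007.6 = 0.4784; cost = 11.983%.
Preferred: weight = 77.6/1007.6 = 0.0770; cost = 5.79%.
Debt: weight = 448/1007.6 = 0.4446; after-tax cost = 7.7% × (1 − 27%) = 5.6210%.
WACC = 0.4784 × 11.9830% + 0.0770 × 5.7900% + 0.4446 × 5.6210% = 8.6774%.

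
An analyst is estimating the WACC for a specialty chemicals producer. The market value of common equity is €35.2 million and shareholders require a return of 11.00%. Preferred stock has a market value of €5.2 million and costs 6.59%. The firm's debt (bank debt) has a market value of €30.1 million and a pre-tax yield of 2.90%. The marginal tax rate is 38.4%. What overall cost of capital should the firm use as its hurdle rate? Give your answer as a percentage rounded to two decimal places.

Total capital V = 35.2 + 5.2 + 30.1 = 70.5.
Equity: weight = 35.2/70.5 = 0.4993; cost = 11%.
Preferred: weight = 5.2/70.5 = 0.0738; cost = 6.59%.
Bank debt: weight = 30.1/70.5 = 0.4270; after-tax cost = 2.9% × (1 − 38.4%) = 1.7864%.
WACC = 0.4993 × 11.0000% + 0.0738 × 6.5900% + 0.4270 × 1.7864% = 6.7410%.

6.74%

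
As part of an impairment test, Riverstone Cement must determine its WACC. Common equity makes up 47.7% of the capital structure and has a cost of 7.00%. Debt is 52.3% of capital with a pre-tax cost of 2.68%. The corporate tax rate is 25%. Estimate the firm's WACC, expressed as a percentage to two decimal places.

4.39%

After-tax cost of debt = 2.68% × (1 − 25%) = 2.0100%.
WACC = 0.477 × 7.0000% + 0.523 × 2.0100% = 4.3902%.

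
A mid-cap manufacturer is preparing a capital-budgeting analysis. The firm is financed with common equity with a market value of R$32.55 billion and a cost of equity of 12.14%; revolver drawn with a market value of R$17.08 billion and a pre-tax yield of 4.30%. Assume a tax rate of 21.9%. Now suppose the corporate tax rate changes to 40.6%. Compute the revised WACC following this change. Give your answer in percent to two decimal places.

After the change:
Total capital V = 32.55 + 17.08 = 49.63.
Equity: weight = 32.55/49.63 = 0.6559; cost = 12.14%.
Revolver drawn: weight = 17.08/49.63 = 0.3441; after-tax cost = 4.3% × (1 − 40.6%) = 2.5542%.
WACC = 0.6559 × 12.1400% + 0.3441 × 2.5542% = 8.8411%.

8.84%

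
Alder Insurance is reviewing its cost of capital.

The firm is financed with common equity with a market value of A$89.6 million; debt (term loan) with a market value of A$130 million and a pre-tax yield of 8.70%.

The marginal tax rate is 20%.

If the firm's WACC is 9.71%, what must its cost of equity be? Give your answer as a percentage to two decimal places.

13.70%

Total capital V = 89.6 + 130 = 219.6.
Equity weight = 89.6/219.6 = 0.4080.
Term loan weight = 130/219.6 = 0.5920.
Debt contribution = 0.5920 × 8.7% × (1 − 20%) = 4.1202%.
Required equity contribution = 9.71% − 4.1202% = 5.5898%.
Re = 5.5898% / 0.4080 = 13.7000%.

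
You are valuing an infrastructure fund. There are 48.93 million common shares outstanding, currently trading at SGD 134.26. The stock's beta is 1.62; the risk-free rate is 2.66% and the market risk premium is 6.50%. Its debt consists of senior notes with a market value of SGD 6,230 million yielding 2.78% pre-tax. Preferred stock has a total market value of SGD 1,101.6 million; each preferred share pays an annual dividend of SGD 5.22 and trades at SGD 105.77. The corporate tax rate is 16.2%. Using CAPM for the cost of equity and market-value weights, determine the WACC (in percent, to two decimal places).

Cost of equity via CAPM: Re = 2.66% + 1.62 × 6.5% = 13.1900%.
Cost of preferred: Rp = 5.22 / 105.77 = 4.9352%.
Market value of equity E = 134.26 × 48.93m = 6569.3418m.
Total capital V = 6569.3418 + 1101.6 + 6230 = 13900.9418.
Equity: weight = 6569.3418/13900.9418 = 0.4726; cost = 13.19%.
Preferred: weight = 1101.6/13900.9418 = 0.0792; cost = 4.9352%.
Senior notes: weight = 6230/13900.9418 = 0.4482; after-tax cost = 2.78% × (1 − 16.2%) = 2.3296%.
WACC = 0.4726 × 13.1900% + 0.0792 × 4.9352% + 0.4482 × 2.3296% = 7.6685%.

7.67%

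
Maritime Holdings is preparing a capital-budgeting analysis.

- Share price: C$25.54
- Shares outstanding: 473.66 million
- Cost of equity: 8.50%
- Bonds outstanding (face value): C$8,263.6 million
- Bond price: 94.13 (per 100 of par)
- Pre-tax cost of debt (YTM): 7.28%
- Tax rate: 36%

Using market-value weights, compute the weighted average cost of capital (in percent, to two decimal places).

Market value of equity E = 25.54 × 473.66m = 12097.2764m. Market value of debt D = 8263.6m × 94.13/100 = 7778.52668m.
Total capital V = 12097.2764 + 7778.52668 = 19875.80308.
Equity: weight = 12097.2764/19875.80308 = 0.6086; cost = 8.5%.
Bonds outstanding: weight = 7778.52668/19875.80308 = 0.3914; after-tax cost = 7.28% × (1 − 36%) = 4.6592%.
WACC = 0.6086 × 8.5000% + 0.3914 × 4.6592% = 6.9969%.

7.00%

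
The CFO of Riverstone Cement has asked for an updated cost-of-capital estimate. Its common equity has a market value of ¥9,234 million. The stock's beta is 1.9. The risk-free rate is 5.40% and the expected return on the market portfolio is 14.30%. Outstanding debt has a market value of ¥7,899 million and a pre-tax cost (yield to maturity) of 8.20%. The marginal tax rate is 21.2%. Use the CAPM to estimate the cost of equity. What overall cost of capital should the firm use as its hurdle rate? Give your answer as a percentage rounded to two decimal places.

15.00%

Market risk premium = 14.3% − 5.4% = 8.9%.
Cost of equity via CAPM: Re = 5.4% + 1.9 × 8.9% = 22.3100%.
Total capital V = 9234 + 7899 = 17133.
Equity: weight = 9234/17133 = 0.5390; cost = 22.31%.
Debt: weight = 7899/17133 = 0.4610; after-tax cost = 8.2% × (1 − 21.2%) = 6.4616%.
WACC = 0.5390 × 22.3100% + 0.4610 × 6.4616% = 15.0033%.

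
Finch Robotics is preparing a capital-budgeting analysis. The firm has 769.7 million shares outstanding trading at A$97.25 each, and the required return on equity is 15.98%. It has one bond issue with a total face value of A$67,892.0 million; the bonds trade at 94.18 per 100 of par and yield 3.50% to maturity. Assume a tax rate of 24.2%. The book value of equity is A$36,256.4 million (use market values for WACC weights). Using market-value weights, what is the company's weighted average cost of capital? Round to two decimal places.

Market value of equity E = 97.25 × 769.7m = 74853.325m. Market value of debt D = 67892m × 94.18/100 = 63940.6856m.
Total capital V = 74853.325 + 63940.6856 = 138794.0106.
Equity: weight = 74853.325/138794.0106 = 0.5393; cost = 15.98%.
Bonds outstanding: weight = 63940.6856/138794.0106 = 0.4607; after-tax cost = 3.5% × (1 − 24.2%) = 2.6530%.
WACC = 0.5393 × 15.9800% + 0.4607 × 2.6530% = 9.8404%.

9.84%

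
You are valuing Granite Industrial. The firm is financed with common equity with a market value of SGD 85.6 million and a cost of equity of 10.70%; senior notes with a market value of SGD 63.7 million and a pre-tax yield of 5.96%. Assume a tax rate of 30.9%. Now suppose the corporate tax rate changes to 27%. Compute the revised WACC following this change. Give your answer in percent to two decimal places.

After the change:
Total capital V = 85.6 + 63.7 = 149.3.
Equity: weight = 85.6/149.3 = 0.5733; cost = 10.7%.
Senior notes: weight = 63.7/149.3 = 0.4267; after-tax cost = 5.96% × (1 − 27%) = 4.3508%.
WACC = 0.5733 × 10.7000% + 0.4267 × 4.3508% = 7.9911%.

7.99%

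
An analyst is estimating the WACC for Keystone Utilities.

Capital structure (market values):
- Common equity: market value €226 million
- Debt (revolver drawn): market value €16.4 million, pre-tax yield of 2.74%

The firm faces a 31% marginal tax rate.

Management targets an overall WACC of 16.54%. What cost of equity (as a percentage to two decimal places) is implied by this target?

Total capital V = 226 + 16.4 = 242.4.
Equity weight = 226/242.4 = 0.9323.
Revolver drawn weight = 16.4/242.4 = 0.0677.
Debt contribution = 0.0677 × 2.74% × (1 − 31%) = 0.1279%.
Required equity contribution = 16.54% − 0.1279% = 16.4121%.
Re = 16.4121% / 0.9323 = 17.6031%.

17.60%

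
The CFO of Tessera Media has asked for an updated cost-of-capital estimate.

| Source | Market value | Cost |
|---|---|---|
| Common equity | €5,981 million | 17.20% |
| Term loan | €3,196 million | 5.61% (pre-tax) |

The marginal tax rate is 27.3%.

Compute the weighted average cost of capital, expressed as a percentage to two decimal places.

Total capital V = 5981 + 3196 = 9177.
Equity: weight = 5981/9177 = 0.6517; cost = 17.2%.
Term loan: weight = 3196/9177 = 0.3483; after-tax cost = 5.61% × (1 − 27.3%) = 4.0785%.
WACC = 0.6517 × 17.2000% + 0.3483 × 4.0785% = 12.6303%.

12.63%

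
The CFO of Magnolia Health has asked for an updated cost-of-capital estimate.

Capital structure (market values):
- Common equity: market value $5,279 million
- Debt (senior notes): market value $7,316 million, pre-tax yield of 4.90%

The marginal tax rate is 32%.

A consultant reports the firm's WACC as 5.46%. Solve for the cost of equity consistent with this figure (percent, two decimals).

8.41%

Total capital V = 5279 + 7316 = 12595.
Equity weight = 5279/12595 = 0.4191.
Senior notes weight = 7316/12595 = 0.5809.
Debt contribution = 0.5809 × 4.9% × (1 − 32%) = 1.9354%.
Required equity contribution = 5.46% − 1.9354% = 3.5246%.
Re = 3.5246% / 0.4191 = 8.4091%.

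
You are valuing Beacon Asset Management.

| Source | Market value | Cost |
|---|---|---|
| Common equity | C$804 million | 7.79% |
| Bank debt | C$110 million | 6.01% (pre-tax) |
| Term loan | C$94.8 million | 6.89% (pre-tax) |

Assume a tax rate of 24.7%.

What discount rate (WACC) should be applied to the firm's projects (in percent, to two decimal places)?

Total capital V = 804 + 110 + 94.8 = 1008.8.
Equity: weight = 804/1008.8 = 0.7970; cost = 7.79%.
Bank debt: weight = 110/1008.8 = 0.1090; after-tax cost = 6.01% × (1 − 24.7%) = 4.5255%.
Term loan: weight = 94.8/1008.8 = 0.0940; after-tax cost = 6.89% × (1 − 24.7%) = 5.1882%.
WACC = 0.7970 × 7.7900% + 0.1090 × 4.5255% + 0.0940 × 5.1882% = 7.1895%.

7.19%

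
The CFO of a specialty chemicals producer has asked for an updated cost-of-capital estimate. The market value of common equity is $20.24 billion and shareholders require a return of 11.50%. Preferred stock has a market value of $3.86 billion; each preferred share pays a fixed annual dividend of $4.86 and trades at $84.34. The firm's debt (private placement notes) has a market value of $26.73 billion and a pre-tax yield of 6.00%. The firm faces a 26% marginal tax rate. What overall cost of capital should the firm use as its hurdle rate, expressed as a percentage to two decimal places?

7.35%

Cost of preferred: Rp = 4.86 / 84.34 = 5.7624%.
Total capital V = 20.24 + 3.86 + 26.73 = 50.83.
Equity: weight = 20.24/50.83 = 0.3982; cost = 11.5%.
Preferred: weight = 3.86/50.83 = 0.0759; cost = 5.7624%.
Private placement notes: weight = 26.73/50.83 = 0.5259; after-tax cost = 6% × (1 − 26%) = 4.4400%.
WACC = 0.3982 × 11.5000% + 0.0759 × 5.7624% + 0.5259 × 4.4400% = 7.3516%.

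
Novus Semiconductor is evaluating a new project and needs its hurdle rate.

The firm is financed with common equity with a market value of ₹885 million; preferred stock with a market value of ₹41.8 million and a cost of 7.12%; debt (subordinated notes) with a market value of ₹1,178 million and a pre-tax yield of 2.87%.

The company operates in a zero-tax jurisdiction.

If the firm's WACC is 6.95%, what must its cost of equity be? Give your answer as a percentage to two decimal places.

12.37%

Total capital V = 885 + 41.8 + 1178 = 2104.8.
Equity weight = 885/2104.8 = 0.4205.
Preferred weight = 41.8/2104.8 = 0.0199.
Subordinated notes weight = 1178/2104.8 = 0.5597.
Debt contribution = 0.5597 × 2.87% × (1 − 0%) = 1.6063%.
Preferred contribution = 0.0199 × 7.12% = 0.1414%.
Required equity contribution = 6.95% − 1.7477% = 5.2023%.
Re = 5.2023% / 0.4205 = 12.3728%.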